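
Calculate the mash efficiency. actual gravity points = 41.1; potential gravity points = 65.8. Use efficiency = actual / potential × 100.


efficiency = 41.1 / 65.8 × 100

62.4620 %


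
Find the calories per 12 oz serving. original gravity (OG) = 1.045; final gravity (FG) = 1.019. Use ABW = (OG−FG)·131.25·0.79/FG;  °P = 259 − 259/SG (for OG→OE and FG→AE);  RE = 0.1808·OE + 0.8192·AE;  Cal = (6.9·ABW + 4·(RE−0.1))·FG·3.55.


ABW = (1.045 − 1.019)·131.25·0.79/1.019 = 2.6456
OE = 259 − 259/1.045 = 11.1531 °P
AE = 259 − 259/1.019 = 4.8292 °P
RE = 0.1808·11.1531 + 0.8192·4.8292 = 5.9726 °P
Cal = (6.9·2.6456 + 4·(5.9726−0.1))·1.019·3.55

151.0108 kcal


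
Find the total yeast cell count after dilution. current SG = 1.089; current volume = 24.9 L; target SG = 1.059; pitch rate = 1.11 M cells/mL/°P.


V_w = V·((SG_c−1)/(SG_t−1)−1);  °P = 259 − 259/SG_t;  cells = rate·(V+V_w)·°P
V_w = 24.9·((1.089−1)/(1.059−1)−1) = 12.6610
V_final = 24.9 + 12.6610 = 37.5610
°P = 259 − 259/1.059 = 14.4297
cells = 1.11·37.5610·14.4297

601.6115 billion cells


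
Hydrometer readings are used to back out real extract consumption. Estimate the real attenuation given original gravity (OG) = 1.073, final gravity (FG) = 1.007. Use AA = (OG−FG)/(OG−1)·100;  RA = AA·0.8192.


AA = (1.073 − 1.007)/(1.073 − 1)·100 = 90.4110
RA = 90.4110·0.8192

74.0647 %


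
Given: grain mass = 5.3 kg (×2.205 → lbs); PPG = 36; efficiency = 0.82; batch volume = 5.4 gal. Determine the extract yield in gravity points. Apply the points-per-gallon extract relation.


points = lbs × PPG × eff / vol
lbs = 5.3 × 2.205 = 11.6865
points = 11.6865 × 36 × 0.82 / 5.4

63.8862 points


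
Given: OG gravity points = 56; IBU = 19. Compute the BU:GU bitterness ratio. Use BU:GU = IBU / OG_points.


BU:GU = 19 / 56

0.3393


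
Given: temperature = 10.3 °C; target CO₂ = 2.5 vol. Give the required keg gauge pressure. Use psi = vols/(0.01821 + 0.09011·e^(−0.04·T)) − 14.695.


psi = 2.5/(0.01821 + 0.09011·e^(−0.04·10.3)) − 14.695

17.4007 psi


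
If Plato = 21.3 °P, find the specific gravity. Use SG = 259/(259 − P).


SG = 259/(259 − 21.3)

1.0896


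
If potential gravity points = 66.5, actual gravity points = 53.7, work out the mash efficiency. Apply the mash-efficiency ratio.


efficiency = actual / potential × 100
efficiency = 53.7 / 66.5 × 100

80.7519 %


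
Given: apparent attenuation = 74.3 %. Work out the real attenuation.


RA = AA · 0.8192
RA = 74.3 · 0.8192

60.8666 %


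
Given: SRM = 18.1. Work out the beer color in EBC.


EBC = SRM · 1.97
EBC = 18.1 · 1.97

35.6570 EBC


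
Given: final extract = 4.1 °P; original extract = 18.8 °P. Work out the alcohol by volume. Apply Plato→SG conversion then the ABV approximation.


SG = 259/(259 − P);  ABV = (OG − FG)·131.25
OG = 259/(259 − 18.8) = 1.0783
FG = 259/(259 − 4.1) = 1.0161
ABV = (1.0783 − 1.0161)·131.25

8.1616 % ABV


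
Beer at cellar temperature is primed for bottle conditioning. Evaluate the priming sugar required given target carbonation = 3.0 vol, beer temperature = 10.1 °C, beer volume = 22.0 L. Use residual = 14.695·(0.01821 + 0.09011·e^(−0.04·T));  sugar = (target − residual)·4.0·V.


residual = 14.695·(0.01821 + 0.09011·e^(−0.04·10.1)) = 1.1517
sugar = (3.0 − 1.1517)·4.0·22.0

162.6532 g


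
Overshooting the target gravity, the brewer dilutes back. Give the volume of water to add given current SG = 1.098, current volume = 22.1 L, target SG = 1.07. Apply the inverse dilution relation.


V_water = V·((SG_curr − 1)/(SG_target − 1) − 1)
V_water = 22.1·((1.098 − 1)/(1.07 − 1) − 1)

8.8400 L


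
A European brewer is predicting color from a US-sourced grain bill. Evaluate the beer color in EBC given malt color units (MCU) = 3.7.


SRM = 1.4922·MCU^0.6859;  EBC = SRM·1.97
SRM = 1.4922·3.7^0.6859 = 3.6606
EBC = 3.6606·1.97

7.2115 EBC


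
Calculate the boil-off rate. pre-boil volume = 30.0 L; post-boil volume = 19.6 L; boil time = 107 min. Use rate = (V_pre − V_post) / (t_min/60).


rate = (30.0 − 19.6) / (107/60)

5.8318 L/hr


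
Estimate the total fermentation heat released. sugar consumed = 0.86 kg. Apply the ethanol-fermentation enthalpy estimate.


Q = m_sugar · 590 kJ/kg
Q = 0.86 · 590

507.4000 kJ


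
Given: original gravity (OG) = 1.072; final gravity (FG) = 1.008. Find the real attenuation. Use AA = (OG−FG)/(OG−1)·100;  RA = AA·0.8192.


AA = (1.072 − 1.008)/(1.072 − 1)·100 = 88.8889
RA = 88.8889·0.8192

72.8178 %


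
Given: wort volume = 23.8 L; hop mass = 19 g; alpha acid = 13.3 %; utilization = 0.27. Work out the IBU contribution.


IBU = (α/100)·mass·U·1000 / V
IBU = (13.3/100)·19·0.27·1000 / 23.8

28.6676 IBU


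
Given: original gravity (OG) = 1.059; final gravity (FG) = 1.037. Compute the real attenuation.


AA = (OG−FG)/(OG−1)·100;  RA = AA·0.8192
AA = (1.059 − 1.037)/(1.059 − 1)·100 = 37.2881
RA = 37.2881·0.8192

30.5464 %


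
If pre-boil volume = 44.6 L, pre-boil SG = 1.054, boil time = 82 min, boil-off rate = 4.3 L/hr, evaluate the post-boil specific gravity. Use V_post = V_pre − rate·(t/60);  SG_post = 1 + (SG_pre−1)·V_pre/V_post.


V_post = 44.6 − 4.3·(82/60) = 38.7233
SG_post = 1 + (1.054 − 1)·44.6/38.7233

1.0622


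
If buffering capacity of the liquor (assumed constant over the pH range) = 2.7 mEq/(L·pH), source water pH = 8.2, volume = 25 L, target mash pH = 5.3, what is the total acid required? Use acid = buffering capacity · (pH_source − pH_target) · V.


acid = 2.7 · (8.2 − 5.3) · 25

195.7500 mEq


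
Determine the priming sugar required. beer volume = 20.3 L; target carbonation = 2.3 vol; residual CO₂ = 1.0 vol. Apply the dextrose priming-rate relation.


sugar = (target − residual)·4.0·V
sugar = (2.3 − 1.0)·4.0·20.3

105.5600 g


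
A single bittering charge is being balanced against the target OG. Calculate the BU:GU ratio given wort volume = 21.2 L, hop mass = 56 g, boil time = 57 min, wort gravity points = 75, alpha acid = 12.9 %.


U = 1.65·0.000125^(GP/1000)·(1−e^(−0.04t))/4.15;  IBU = (α/100)·m·U·1000/V;  BU:GU = IBU/GP
U = 1.65·0.000125^(75/1000)·(1−e^(−0.04·57))/4.15 = 0.1819
IBU = (12.9/100)·56·0.1819·1000/21.2 = 61.9847
BU:GU = 61.9847/75

0.8265


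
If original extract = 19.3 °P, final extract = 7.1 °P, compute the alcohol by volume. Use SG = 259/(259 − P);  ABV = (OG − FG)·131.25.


OG = 259/(259 − 19.3) = 1.0805
FG = 259/(259 − 7.1) = 1.0282
ABV = (1.0805 − 1.0282)·131.25

6.8685 % ABV


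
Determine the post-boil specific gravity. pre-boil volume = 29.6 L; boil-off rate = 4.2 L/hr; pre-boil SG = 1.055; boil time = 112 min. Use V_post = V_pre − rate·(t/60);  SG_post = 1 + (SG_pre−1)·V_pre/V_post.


V_post = 29.6 − 4.2·(112/60) = 21.7600
SG_post = 1 + (1.055 − 1)·29.6/21.7600

1.0748


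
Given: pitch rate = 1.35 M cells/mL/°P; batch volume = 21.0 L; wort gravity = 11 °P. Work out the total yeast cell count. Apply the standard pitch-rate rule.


cells (billions) = rate · V_L · °P
cells = 1.35 · 21.0 · 11

311.8500 billion cells


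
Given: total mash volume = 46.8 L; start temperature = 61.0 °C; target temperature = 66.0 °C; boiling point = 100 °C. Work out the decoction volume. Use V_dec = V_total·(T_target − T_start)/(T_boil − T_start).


V_dec = 46.8·(66.0 − 61.0)/(100 − 61.0)

6.0000 L


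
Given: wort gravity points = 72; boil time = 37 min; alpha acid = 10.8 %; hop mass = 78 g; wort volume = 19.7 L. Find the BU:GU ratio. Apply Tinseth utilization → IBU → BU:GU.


U = 1.65·0.000125^(GP/1000)·(1−e^(−0.04t))/4.15;  IBU = (α/100)·m·U·1000/V;  BU:GU = IBU/GP
U = 1.65·0.000125^(72/1000)·(1−e^(−0.04·37))/4.15 = 0.1608
IBU = (10.8/100)·78·0.1608·1000/19.7 = 68.7522
BU:GU = 68.7522/72

0.9549


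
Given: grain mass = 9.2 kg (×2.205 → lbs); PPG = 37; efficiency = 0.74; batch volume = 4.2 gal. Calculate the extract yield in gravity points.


points = lbs × PPG × eff / vol
lbs = 9.2 × 2.205 = 20.2860
points = 20.2860 × 37 × 0.74 / 4.2

132.2454 points


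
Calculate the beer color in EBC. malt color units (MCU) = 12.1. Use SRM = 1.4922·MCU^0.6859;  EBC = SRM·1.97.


SRM = 1.4922·12.1^0.6859 = 8.2511
EBC = 8.2511·1.97

16.2546 EBC


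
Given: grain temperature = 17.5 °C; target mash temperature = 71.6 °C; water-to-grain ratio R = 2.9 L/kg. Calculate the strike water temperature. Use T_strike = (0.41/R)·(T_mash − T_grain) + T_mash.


T_strike = (0.41/2.9)·(71.6 − 17.5) + 71.6

79.2486 °C


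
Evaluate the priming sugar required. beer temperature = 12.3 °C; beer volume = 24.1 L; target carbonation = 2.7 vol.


residual = 14.695·(0.01821 + 0.09011·e^(−0.04·T));  sugar = (target − residual)·4.0·V
residual = 14.695·(0.01821 + 0.09011·e^(−0.04·12.3)) = 1.0772
sugar = (2.7 − 1.0772)·4.0·24.1

156.4385 g


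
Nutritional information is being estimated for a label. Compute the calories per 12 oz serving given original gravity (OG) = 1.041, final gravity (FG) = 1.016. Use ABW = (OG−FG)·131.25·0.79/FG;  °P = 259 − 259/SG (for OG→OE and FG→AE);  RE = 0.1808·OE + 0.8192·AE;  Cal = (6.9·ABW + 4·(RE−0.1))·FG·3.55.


ABW = (1.041 − 1.016)·131.25·0.79/1.016 = 2.5514
OE = 259 − 259/1.041 = 10.2008 °P
AE = 259 − 259/1.016 = 4.0787 °P
RE = 0.1808·10.2008 + 0.8192·4.0787 = 5.1856 °P
Cal = (6.9·2.5514 + 4·(5.1856−0.1))·1.016·3.55

136.8666 kcal


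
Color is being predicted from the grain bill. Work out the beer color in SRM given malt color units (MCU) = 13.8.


SRM = 1.4922 · MCU^0.6859
SRM = 1.4922 · 13.8^0.6859

9.0296 SRM


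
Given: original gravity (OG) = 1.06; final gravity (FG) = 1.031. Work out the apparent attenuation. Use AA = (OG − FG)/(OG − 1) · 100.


AA = (1.06 − 1.031)/(1.06 − 1) · 100

48.3333 %


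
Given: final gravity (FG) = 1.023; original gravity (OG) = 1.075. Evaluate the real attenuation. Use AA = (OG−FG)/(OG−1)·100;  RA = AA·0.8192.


AA = (1.075 − 1.023)/(1.075 − 1)·100 = 69.3333
RA = 69.3333·0.8192

56.7979 %


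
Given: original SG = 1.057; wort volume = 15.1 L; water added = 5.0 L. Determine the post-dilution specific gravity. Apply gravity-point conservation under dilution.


SG_new = 1 + (SG_old − 1)·V_old/(V_old + V_water)
pts = (1.057 − 1)·1000·15.1/(15.1 + 5.0) = 42.8209
SG_new = 1 + 42.8209/1000

1.0428


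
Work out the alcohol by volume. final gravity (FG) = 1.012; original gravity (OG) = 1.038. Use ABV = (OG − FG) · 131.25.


ABV = (1.038 − 1.012) · 131.25

3.4125 % ABV


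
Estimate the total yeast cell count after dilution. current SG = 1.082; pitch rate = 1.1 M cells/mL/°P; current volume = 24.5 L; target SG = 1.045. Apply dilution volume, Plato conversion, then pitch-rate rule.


V_w = V·((SG_c−1)/(SG_t−1)−1);  °P = 259 − 259/SG_t;  cells = rate·(V+V_w)·°P
V_w = 24.5·((1.082−1)/(1.045−1)−1) = 20.1444
V_final = 24.5 + 20.1444 = 44.6444
°P = 259 − 259/1.045 = 11.1531
cells = 1.1·44.6444·11.1531

547.7168 billion cells


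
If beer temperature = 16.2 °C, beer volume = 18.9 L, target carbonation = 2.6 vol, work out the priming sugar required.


residual = 14.695·(0.01821 + 0.09011·e^(−0.04·T));  sugar = (target − residual)·4.0·V
residual = 14.695·(0.01821 + 0.09011·e^(−0.04·16.2)) = 0.9603
sugar = (2.6 − 0.9603)·4.0·18.9

123.9647 g


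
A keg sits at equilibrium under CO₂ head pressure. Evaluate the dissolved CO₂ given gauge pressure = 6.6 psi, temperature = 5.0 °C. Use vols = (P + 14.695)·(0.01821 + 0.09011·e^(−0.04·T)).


vols = (6.6 + 14.695)·(0.01821 + 0.09011·e^(−0.04·5.0))

1.9588 volumes


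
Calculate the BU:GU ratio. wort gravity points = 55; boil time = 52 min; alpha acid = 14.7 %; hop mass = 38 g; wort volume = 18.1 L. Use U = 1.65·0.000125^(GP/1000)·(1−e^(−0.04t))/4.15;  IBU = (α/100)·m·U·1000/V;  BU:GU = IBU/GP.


U = 1.65·0.000125^(55/1000)·(1−e^(−0.04·52))/4.15 = 0.2122
IBU = (14.7/100)·38·0.2122·1000/18.1 = 65.4984
BU:GU = 65.4984/55

1.1909


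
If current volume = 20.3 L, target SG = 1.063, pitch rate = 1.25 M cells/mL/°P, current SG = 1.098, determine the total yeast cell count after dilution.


V_w = V·((SG_c−1)/(SG_t−1)−1);  °P = 259 − 259/SG_t;  cells = rate·(V+V_w)·°P
V_w = 20.3·((1.098−1)/(1.063−1)−1) = 11.2778
V_final = 20.3 + 11.2778 = 31.5778
°P = 259 − 259/1.063 = 15.3500
cells = 1.25·31.5778·15.3500

605.8968 billion cells


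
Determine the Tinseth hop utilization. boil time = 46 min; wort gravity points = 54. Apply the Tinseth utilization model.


U = 1.65·0.000125^(GP/1000) · (1 − e^(−0.04·t))/4.15
bigness = 1.65·0.000125^(54/1000) = 1.0156
boil_factor = (1 − e^(−0.04·46))/4.15 = 0.2027
U = 1.0156 · 0.2027

0.2059


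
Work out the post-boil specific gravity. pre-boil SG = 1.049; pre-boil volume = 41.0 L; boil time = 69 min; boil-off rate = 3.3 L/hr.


V_post = V_pre − rate·(t/60);  SG_post = 1 + (SG_pre−1)·V_pre/V_post
V_post = 41.0 − 3.3·(69/60) = 37.2050
SG_post = 1 + (1.049 − 1)·41.0/37.2050

1.0540


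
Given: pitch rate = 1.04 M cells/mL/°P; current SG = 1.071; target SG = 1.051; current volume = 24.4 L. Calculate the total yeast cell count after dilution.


V_w = V·((SG_c−1)/(SG_t−1)−1);  °P = 259 − 259/SG_t;  cells = rate·(V+V_w)·°P
V_w = 24.4·((1.071−1)/(1.051−1)−1) = 9.5686
V_final = 24.4 + 9.5686 = 33.9686
°P = 259 − 259/1.051 = 12.5680
cells = 1.04·33.9686·12.5680

443.9955 billion cells


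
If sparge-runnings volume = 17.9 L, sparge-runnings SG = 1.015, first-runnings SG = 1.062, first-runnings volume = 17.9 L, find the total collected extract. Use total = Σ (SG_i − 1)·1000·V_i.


first = (1.062 − 1)·1000·17.9 = 1109.8000
sparge = (1.015 − 1)·1000·17.9 = 268.5000
total = 1109.8000 + 268.5000

1378.3000 gravity·L


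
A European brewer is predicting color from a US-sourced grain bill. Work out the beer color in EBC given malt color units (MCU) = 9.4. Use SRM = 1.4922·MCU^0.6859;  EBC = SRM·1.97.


SRM = 1.4922·9.4^0.6859 = 6.9390
EBC = 6.9390·1.97

13.6698 EBC


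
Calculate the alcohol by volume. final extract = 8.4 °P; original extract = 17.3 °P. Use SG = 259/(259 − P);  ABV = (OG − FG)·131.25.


OG = 259/(259 − 17.3) = 1.0716
FG = 259/(259 − 8.4) = 1.0335
ABV = (1.0716 − 1.0335)·131.25

4.9950 % ABV


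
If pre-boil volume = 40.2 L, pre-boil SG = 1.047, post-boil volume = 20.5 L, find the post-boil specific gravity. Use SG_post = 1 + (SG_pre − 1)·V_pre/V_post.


pts_pre = (1.047 − 1)·1000 = 47.0000
pts_post = 47.0000·40.2/20.5 = 92.1659
SG_post = 1 + 92.1659/1000

1.0922


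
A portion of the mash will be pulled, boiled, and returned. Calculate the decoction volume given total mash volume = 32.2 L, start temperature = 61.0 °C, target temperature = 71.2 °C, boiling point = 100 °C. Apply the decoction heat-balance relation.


V_dec = V_total·(T_target − T_start)/(T_boil − T_start)
V_dec = 32.2·(71.2 − 61.0)/(100 − 61.0)

8.4215 L


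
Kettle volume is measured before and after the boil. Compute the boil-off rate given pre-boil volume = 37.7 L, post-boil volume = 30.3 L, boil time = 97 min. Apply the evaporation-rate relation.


rate = (V_pre − V_post) / (t_min/60)
rate = (37.7 − 30.3) / (97/60)

4.5773 L/hr


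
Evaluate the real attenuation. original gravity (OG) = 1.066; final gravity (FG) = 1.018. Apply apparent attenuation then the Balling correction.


AA = (OG−FG)/(OG−1)·100;  RA = AA·0.8192
AA = (1.066 − 1.018)/(1.066 − 1)·100 = 72.7273
RA = 72.7273·0.8192

59.5782 %


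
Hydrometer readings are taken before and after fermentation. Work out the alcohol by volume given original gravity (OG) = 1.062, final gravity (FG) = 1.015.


ABV = (OG − FG) · 131.25
ABV = (1.062 − 1.015) · 131.25

6.1688 % ABV


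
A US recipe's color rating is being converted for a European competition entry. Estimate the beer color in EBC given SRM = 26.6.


EBC = SRM · 1.97
EBC = 26.6 · 1.97

52.4020 EBC


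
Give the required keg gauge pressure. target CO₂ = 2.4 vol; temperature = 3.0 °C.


psi = vols/(0.01821 + 0.09011·e^(−0.04·T)) − 14.695
psi = 2.4/(0.01821 + 0.09011·e^(−0.04·3.0)) − 14.695

9.7623 psi


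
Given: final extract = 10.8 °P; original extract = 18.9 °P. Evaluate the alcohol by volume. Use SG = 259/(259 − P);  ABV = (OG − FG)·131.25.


OG = 259/(259 − 18.9) = 1.0787
FG = 259/(259 − 10.8) = 1.0435
ABV = (1.0787 − 1.0435)·131.25

4.6205 % ABV


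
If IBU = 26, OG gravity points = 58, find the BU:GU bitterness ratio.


BU:GU = IBU / OG_points
BU:GU = 26 / 58

0.4483


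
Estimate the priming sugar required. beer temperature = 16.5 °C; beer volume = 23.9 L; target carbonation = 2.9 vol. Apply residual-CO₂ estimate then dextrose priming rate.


residual = 14.695·(0.01821 + 0.09011·e^(−0.04·T));  sugar = (target − residual)·4.0·V
residual = 14.695·(0.01821 + 0.09011·e^(−0.04·16.5)) = 0.9520
sugar = (2.9 − 0.9520)·4.0·23.9

186.2295 g


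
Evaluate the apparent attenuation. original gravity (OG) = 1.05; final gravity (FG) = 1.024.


AA = (OG − FG)/(OG − 1) · 100
AA = (1.05 − 1.024)/(1.05 − 1) · 100

52.0000 %


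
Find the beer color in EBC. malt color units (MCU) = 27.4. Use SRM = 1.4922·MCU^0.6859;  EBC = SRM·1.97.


SRM = 1.4922·27.4^0.6859 = 14.4537
EBC = 14.4537·1.97

28.4739 EBC


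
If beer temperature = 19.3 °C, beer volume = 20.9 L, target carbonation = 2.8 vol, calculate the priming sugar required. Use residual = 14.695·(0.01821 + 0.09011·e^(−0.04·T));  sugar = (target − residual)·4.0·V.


residual = 14.695·(0.01821 + 0.09011·e^(−0.04·19.3)) = 0.8795
sugar = (2.8 − 0.8795)·4.0·20.9

160.5557 g


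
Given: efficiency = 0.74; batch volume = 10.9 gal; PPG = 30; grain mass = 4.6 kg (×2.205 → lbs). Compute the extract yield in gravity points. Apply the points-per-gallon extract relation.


points = lbs × PPG × eff / vol
lbs = 4.6 × 2.205 = 10.1430
points = 10.1430 × 30 × 0.74 / 10.9

20.6582 points


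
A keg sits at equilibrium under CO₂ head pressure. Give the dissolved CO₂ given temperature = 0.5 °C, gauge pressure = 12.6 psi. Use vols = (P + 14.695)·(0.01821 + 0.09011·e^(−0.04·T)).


vols = (12.6 + 14.695)·(0.01821 + 0.09011·e^(−0.04·0.5))

2.9079 volumes


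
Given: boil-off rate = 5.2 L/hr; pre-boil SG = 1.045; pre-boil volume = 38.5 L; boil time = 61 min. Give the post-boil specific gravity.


V_post = V_pre − rate·(t/60);  SG_post = 1 + (SG_pre−1)·V_pre/V_post
V_post = 38.5 − 5.2·(61/60) = 33.2133
SG_post = 1 + (1.045 − 1)·38.5/33.2133

1.0522


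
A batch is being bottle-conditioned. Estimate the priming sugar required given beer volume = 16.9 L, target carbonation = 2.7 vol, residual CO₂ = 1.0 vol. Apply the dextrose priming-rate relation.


sugar = (target − residual)·4.0·V
sugar = (2.7 − 1.0)·4.0·16.9

114.9200 g


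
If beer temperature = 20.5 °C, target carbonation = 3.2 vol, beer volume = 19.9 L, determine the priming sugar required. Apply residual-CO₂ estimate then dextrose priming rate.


residual = 14.695·(0.01821 + 0.09011·e^(−0.04·T));  sugar = (target − residual)·4.0·V
residual = 14.695·(0.01821 + 0.09011·e^(−0.04·20.5)) = 0.8508
sugar = (3.2 − 0.8508)·4.0·19.9

186.9963 g


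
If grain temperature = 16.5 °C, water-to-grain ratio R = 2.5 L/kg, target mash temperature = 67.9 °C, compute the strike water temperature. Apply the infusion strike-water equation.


T_strike = (0.41/R)·(T_mash − T_grain) + T_mash
T_strike = (0.41/2.5)·(67.9 − 16.5) + 67.9

76.3296 °C


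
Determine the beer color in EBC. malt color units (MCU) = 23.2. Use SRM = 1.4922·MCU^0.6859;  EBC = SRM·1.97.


SRM = 1.4922·23.2^0.6859 = 12.8948
EBC = 12.8948·1.97

25.4028 EBC


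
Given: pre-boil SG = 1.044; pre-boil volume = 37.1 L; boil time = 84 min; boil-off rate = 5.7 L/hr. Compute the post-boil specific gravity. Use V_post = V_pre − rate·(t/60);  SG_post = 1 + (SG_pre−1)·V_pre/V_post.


V_post = 37.1 − 5.7·(84/60) = 29.1200
SG_post = 1 + (1.044 − 1)·37.1/29.1200

1.0561


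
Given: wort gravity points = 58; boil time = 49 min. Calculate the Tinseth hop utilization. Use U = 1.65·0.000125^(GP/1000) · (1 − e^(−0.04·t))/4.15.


bigness = 1.65·0.000125^(58/1000) = 0.9797
boil_factor = (1 − e^(−0.04·49))/4.15 = 0.2070
U = 0.9797 · 0.2070

0.2028


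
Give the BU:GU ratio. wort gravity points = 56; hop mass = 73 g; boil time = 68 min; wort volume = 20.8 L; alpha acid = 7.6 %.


U = 1.65·0.000125^(GP/1000)·(1−e^(−0.04t))/4.15;  IBU = (α/100)·m·U·1000/V;  BU:GU = IBU/GP
U = 1.65·0.000125^(56/1000)·(1−e^(−0.04·68))/4.15 = 0.2245
IBU = (7.6/100)·73·0.2245·1000/20.8 = 59.8882
BU:GU = 59.8882/56

1.0694


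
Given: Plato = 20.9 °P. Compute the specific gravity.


SG = 259/(259 − P)
SG = 259/(259 − 20.9)

1.0878


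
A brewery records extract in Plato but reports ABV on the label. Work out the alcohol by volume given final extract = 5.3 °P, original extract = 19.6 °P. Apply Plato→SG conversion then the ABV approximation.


SG = 259/(259 − P);  ABV = (OG − FG)·131.25
OG = 259/(259 − 19.6) = 1.0819
FG = 259/(259 − 5.3) = 1.0209
ABV = (1.0819 − 1.0209)·131.25

8.0037 % ABV


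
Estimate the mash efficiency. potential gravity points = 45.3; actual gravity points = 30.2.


efficiency = actual / potential × 100
efficiency = 30.2 / 45.3 × 100

66.6667 %


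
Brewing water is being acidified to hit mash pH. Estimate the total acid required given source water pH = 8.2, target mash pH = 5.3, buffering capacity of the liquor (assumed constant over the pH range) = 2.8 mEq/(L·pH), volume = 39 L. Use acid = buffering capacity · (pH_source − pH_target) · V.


acid = 2.8 · (8.2 − 5.3) · 39

316.6800 mEq


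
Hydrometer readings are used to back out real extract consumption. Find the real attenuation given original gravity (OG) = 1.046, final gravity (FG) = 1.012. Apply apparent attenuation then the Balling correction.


AA = (OG−FG)/(OG−1)·100;  RA = AA·0.8192
AA = (1.046 − 1.012)/(1.046 − 1)·100 = 73.9130
RA = 73.9130·0.8192

60.5496 %


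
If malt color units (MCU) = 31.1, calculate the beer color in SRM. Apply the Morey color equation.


SRM = 1.4922 · MCU^0.6859
SRM = 1.4922 · 31.1^0.6859

15.7656 SRM


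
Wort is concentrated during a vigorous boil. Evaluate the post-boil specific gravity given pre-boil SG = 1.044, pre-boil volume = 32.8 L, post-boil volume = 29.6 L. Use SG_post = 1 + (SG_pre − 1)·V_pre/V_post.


pts_pre = (1.044 − 1)·1000 = 44.0000
pts_post = 44.0000·32.8/29.6 = 48.7568
SG_post = 1 + 48.7568/1000

1.0488


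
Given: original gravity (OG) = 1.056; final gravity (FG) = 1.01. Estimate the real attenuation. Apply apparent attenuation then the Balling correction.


AA = (OG−FG)/(OG−1)·100;  RA = AA·0.8192
AA = (1.056 − 1.01)/(1.056 − 1)·100 = 82.1429
RA = 82.1429·0.8192

67.2914 %


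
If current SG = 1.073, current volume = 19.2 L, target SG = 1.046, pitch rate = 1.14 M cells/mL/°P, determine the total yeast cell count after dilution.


V_w = V·((SG_c−1)/(SG_t−1)−1);  °P = 259 − 259/SG_t;  cells = rate·(V+V_w)·°P
V_w = 19.2·((1.073−1)/(1.046−1)−1) = 11.2696
V_final = 19.2 + 11.2696 = 30.4696
°P = 259 − 259/1.046 = 11.3901
cells = 1.14·30.4696·11.3901

395.6371 billion cells


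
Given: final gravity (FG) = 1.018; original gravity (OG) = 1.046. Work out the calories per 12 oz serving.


ABW = (OG−FG)·131.25·0.79/FG;  °P = 259 − 259/SG (for OG→OE and FG→AE);  RE = 0.1808·OE + 0.8192·AE;  Cal = (6.9·ABW + 4·(RE−0.1))·FG·3.55
ABW = (1.046 − 1.018)·131.25·0.79/1.018 = 2.8519
OE = 259 − 259/1.046 = 11.3901 °P
AE = 259 − 259/1.018 = 4.5796 °P
RE = 0.1808·11.3901 + 0.8192·4.5796 = 5.8109 °P
Cal = (6.9·2.8519 + 4·(5.8109−0.1))·1.018·3.55

153.6697 kcal


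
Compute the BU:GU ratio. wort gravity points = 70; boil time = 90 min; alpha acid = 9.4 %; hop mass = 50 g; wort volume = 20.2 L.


U = 1.65·0.000125^(GP/1000)·(1−e^(−0.04t))/4.15;  IBU = (α/100)·m·U·1000/V;  BU:GU = IBU/GP
U = 1.65·0.000125^(70/1000)·(1−e^(−0.04·90))/4.15 = 0.2062
IBU = (9.4/100)·50·0.2062·1000/20.2 = 47.9661
BU:GU = 47.9661/70

0.6852


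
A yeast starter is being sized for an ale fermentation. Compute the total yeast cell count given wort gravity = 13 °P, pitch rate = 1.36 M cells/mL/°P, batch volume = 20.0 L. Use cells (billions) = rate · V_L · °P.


cells = 1.36 · 20.0 · 13

353.6000 billion cells


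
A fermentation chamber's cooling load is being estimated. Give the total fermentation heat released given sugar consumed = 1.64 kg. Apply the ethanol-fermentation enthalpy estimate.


Q = m_sugar · 590 kJ/kg
Q = 1.64 · 590

967.6000 kJ


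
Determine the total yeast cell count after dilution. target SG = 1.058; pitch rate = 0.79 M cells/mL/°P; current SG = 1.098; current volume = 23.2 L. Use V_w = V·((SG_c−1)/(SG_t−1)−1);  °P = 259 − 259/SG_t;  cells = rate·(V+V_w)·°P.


V_w = 23.2·((1.098−1)/(1.058−1)−1) = 16.0000
V_final = 23.2 + 16.0000 = 39.2000
°P = 259 − 259/1.058 = 14.1985
cells = 0.79·39.2000·14.1985

439.6988 billion cells


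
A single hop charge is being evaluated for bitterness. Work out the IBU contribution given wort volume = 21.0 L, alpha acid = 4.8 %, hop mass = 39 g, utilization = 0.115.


IBU = (α/100)·mass·U·1000 / V
IBU = (4.8/100)·39·0.115·1000 / 21.0

10.2514 IBU


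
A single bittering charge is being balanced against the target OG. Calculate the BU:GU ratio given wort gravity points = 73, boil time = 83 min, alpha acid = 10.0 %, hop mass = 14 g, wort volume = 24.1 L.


U = 1.65·0.000125^(GP/1000)·(1−e^(−0.04t))/4.15;  IBU = (α/100)·m·U·1000/V;  BU:GU = IBU/GP
U = 1.65·0.000125^(73/1000)·(1−e^(−0.04·83))/4.15 = 0.1988
IBU = (10.0/100)·14·0.1988·1000/24.1 = 11.5513
BU:GU = 11.5513/73

0.1582


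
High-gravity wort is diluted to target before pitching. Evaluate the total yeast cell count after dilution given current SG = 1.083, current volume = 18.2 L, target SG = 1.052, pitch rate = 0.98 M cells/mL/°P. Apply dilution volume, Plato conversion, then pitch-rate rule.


V_w = V·((SG_c−1)/(SG_t−1)−1);  °P = 259 − 259/SG_t;  cells = rate·(V+V_w)·°P
V_w = 18.2·((1.083−1)/(1.052−1)−1) = 10.8500
V_final = 18.2 + 10.8500 = 29.0500
°P = 259 − 259/1.052 = 12.8023
cells = 0.98·29.0500·12.8023

364.4681 billion cells


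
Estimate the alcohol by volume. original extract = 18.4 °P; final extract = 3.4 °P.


SG = 259/(259 − P);  ABV = (OG − FG)·131.25
OG = 259/(259 − 18.4) = 1.0765
FG = 259/(259 − 3.4) = 1.0133
ABV = (1.0765 − 1.0133)·131.25

8.2915 % ABV


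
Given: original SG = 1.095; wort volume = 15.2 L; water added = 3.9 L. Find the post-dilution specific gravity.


SG_new = 1 + (SG_old − 1)·V_old/(V_old + V_water)
pts = (1.095 − 1)·1000·15.2/(15.2 + 3.9) = 75.6021
SG_new = 1 + 75.6021/1000

1.0756


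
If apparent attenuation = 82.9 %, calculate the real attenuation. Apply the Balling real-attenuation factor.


RA = AA · 0.8192
RA = 82.9 · 0.8192

67.9117 %


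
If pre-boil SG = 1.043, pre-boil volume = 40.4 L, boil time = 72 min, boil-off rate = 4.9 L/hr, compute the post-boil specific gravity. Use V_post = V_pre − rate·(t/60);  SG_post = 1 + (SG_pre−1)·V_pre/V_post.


V_post = 40.4 − 4.9·(72/60) = 34.5200
SG_post = 1 + (1.043 − 1)·40.4/34.5200

1.0503


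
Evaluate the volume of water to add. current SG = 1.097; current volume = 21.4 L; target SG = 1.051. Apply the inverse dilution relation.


V_water = V·((SG_curr − 1)/(SG_target − 1) − 1)
V_water = 21.4·((1.097 − 1)/(1.051 − 1) − 1)

19.3020 L


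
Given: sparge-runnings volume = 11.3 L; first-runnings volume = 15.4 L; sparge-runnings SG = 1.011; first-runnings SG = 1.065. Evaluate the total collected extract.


total = Σ (SG_i − 1)·1000·V_i
first = (1.065 − 1)·1000·15.4 = 1001.0000
sparge = (1.011 − 1)·1000·11.3 = 124.3000
total = 1001.0000 + 124.3000

1125.3000 gravity·L


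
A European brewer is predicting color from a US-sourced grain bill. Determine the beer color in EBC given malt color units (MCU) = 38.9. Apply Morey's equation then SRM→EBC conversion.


SRM = 1.4922·MCU^0.6859;  EBC = SRM·1.97
SRM = 1.4922·38.9^0.6859 = 18.3812
EBC = 18.3812·1.97

36.2109 EBC


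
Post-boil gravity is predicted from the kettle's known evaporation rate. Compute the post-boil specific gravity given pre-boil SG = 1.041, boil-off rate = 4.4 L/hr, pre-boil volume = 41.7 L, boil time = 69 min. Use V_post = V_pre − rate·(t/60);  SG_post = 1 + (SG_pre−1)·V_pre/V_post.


V_post = 41.7 − 4.4·(69/60) = 36.6400
SG_post = 1 + (1.041 − 1)·41.7/36.6400

1.0467


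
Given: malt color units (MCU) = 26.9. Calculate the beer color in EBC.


SRM = 1.4922·MCU^0.6859;  EBC = SRM·1.97
SRM = 1.4922·26.9^0.6859 = 14.2723
EBC = 14.2723·1.97

28.1164 EBC


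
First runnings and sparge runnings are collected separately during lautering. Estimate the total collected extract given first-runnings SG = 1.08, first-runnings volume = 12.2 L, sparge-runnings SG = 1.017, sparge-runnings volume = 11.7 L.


total = Σ (SG_i − 1)·1000·V_i
first = (1.08 − 1)·1000·12.2 = 976.0000
sparge = (1.017 − 1)·1000·11.7 = 198.9000
total = 976.0000 + 198.9000

1174.9000 gravity·L


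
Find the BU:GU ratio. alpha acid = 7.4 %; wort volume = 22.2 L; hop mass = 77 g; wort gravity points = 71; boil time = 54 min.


U = 1.65·0.000125^(GP/1000)·(1−e^(−0.04t))/4.15;  IBU = (α/100)·m·U·1000/V;  BU:GU = IBU/GP
U = 1.65·0.000125^(71/1000)·(1−e^(−0.04·54))/4.15 = 0.1858
IBU = (7.4/100)·77·0.1858·1000/22.2 = 47.6946
BU:GU = 47.6946/71

0.6718


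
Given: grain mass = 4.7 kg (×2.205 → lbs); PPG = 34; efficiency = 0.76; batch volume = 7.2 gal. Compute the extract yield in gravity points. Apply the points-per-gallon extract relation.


points = lbs × PPG × eff / vol
lbs = 4.7 × 2.205 = 10.3635
points = 10.3635 × 34 × 0.76 / 7.2

37.1934 points


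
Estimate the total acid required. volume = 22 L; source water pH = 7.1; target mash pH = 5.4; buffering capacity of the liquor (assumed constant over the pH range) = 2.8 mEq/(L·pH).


acid = buffering capacity · (pH_source − pH_target) · V
acid = 2.8 · (7.1 − 5.4) · 22

104.7200 mEq


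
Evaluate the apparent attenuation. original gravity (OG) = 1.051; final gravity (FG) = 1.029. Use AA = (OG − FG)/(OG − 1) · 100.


AA = (1.051 − 1.029)/(1.051 − 1) · 100

43.1373 %


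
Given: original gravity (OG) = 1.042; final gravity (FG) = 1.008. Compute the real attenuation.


AA = (OG−FG)/(OG−1)·100;  RA = AA·0.8192
AA = (1.042 − 1.008)/(1.042 − 1)·100 = 80.9524
RA = 80.9524·0.8192

66.3162 %


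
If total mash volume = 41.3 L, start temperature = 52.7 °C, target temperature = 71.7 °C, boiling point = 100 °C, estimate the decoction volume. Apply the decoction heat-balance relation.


V_dec = V_total·(T_target − T_start)/(T_boil − T_start)
V_dec = 41.3·(71.7 − 52.7)/(100 − 52.7)

16.5899 L


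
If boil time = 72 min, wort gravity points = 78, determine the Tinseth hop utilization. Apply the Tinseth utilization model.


U = 1.65·0.000125^(GP/1000) · (1 − e^(−0.04·t))/4.15
bigness = 1.65·0.000125^(78/1000) = 0.8185
boil_factor = (1 − e^(−0.04·72))/4.15 = 0.2274
U = 0.8185 · 0.2274

0.1862


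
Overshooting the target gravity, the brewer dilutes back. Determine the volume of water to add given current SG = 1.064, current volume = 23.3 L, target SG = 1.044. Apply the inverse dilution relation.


V_water = V·((SG_curr − 1)/(SG_target − 1) − 1)
V_water = 23.3·((1.064 − 1)/(1.044 − 1) − 1)

10.5909 L


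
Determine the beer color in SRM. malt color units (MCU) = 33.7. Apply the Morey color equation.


SRM = 1.4922 · MCU^0.6859
SRM = 1.4922 · 33.7^0.6859

16.6582 SRM


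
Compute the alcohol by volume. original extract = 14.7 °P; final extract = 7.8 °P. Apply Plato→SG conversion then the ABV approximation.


SG = 259/(259 − P);  ABV = (OG − FG)·131.25
OG = 259/(259 − 14.7) = 1.0602
FG = 259/(259 − 7.8) = 1.0311
ABV = (1.0602 − 1.0311)·131.25

3.8221 % ABV


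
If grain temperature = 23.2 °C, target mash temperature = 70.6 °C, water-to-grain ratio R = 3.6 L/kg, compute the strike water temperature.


T_strike = (0.41/R)·(T_mash − T_grain) + T_mash
T_strike = (0.41/3.6)·(70.6 − 23.2) + 70.6

75.9983 °C


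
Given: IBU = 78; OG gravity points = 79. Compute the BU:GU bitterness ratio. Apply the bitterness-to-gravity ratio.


BU:GU = IBU / OG_points
BU:GU = 78 / 79

0.9873


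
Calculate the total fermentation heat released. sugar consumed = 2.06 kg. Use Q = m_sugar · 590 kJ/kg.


Q = 2.06 · 590

1215.4000 kJ


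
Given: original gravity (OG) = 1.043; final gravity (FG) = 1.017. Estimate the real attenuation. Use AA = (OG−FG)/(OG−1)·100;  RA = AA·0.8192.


AA = (1.043 − 1.017)/(1.043 − 1)·100 = 60.4651
RA = 60.4651·0.8192

49.5330 %


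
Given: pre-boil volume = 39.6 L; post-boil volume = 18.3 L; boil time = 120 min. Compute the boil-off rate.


rate = (V_pre − V_post) / (t_min/60)
rate = (39.6 − 18.3) / (120/60)

10.6500 L/hr


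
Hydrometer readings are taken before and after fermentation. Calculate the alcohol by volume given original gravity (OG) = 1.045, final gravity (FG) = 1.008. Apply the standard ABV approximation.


ABV = (OG − FG) · 131.25
ABV = (1.045 − 1.008) · 131.25

4.8562 % ABV


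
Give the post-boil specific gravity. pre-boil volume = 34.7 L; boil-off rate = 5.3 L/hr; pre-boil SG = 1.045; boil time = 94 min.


V_post = V_pre − rate·(t/60);  SG_post = 1 + (SG_pre−1)·V_pre/V_post
V_post = 34.7 − 5.3·(94/60) = 26.3967
SG_post = 1 + (1.045 − 1)·34.7/26.3967

1.0592


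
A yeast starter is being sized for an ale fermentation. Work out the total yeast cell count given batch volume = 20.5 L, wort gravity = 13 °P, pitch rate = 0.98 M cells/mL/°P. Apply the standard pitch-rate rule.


cells (billions) = rate · V_L · °P
cells = 0.98 · 20.5 · 13

261.1700 billion cells


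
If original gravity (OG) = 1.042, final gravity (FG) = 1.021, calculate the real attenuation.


AA = (OG−FG)/(OG−1)·100;  RA = AA·0.8192
AA = (1.042 − 1.021)/(1.042 − 1)·100 = 50.0000
RA = 50.0000·0.8192

40.9600 %


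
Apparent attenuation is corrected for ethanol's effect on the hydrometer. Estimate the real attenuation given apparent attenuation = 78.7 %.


RA = AA · 0.8192
RA = 78.7 · 0.8192

64.4710 %


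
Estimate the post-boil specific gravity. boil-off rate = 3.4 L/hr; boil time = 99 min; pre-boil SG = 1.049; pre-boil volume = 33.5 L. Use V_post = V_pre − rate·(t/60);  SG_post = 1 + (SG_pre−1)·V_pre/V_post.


V_post = 33.5 − 3.4·(99/60) = 27.8900
SG_post = 1 + (1.049 − 1)·33.5/27.8900

1.0589


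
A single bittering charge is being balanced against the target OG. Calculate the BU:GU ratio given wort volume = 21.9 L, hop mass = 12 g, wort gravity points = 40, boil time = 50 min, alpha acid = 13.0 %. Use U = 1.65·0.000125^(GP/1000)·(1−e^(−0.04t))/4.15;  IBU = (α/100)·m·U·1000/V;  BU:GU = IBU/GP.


U = 1.65·0.000125^(40/1000)·(1−e^(−0.04·50))/4.15 = 0.2400
IBU = (13.0/100)·12·0.2400·1000/21.9 = 17.0939
BU:GU = 17.0939/40

0.4273


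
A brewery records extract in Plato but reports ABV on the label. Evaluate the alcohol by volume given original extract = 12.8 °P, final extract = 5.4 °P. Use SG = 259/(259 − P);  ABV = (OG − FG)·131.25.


OG = 259/(259 − 12.8) = 1.0520
FG = 259/(259 − 5.4) = 1.0213
ABV = (1.0520 − 1.0213)·131.25

4.0290 % ABV


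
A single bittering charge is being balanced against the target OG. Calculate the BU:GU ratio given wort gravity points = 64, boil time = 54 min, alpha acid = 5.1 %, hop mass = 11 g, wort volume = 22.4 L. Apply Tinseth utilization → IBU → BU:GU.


U = 1.65·0.000125^(GP/1000)·(1−e^(−0.04t))/4.15;  IBU = (α/100)·m·U·1000/V;  BU:GU = IBU/GP
U = 1.65·0.000125^(64/1000)·(1−e^(−0.04·54))/4.15 = 0.1979
IBU = (5.1/100)·11·0.1979·1000/22.4 = 4.9561
BU:GU = 4.9561/64

0.0774


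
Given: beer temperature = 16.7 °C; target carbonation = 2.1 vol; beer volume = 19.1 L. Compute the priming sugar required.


residual = 14.695·(0.01821 + 0.09011·e^(−0.04·T));  sugar = (target − residual)·4.0·V
residual = 14.695·(0.01821 + 0.09011·e^(−0.04·16.7)) = 0.9465
sugar = (2.1 − 0.9465)·4.0·19.1

88.1244 g


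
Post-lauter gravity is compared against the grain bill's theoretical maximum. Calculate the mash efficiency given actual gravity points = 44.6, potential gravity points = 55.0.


efficiency = actual / potential × 100
efficiency = 44.6 / 55.0 × 100

81.0909 %


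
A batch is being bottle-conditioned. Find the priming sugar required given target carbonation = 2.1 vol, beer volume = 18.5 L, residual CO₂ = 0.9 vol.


sugar = (target − residual)·4.0·V
sugar = (2.1 − 0.9)·4.0·18.5

88.8000 g


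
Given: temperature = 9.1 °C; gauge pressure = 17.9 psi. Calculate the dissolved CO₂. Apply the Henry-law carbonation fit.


vols = (P + 14.695)·(0.01821 + 0.09011·e^(−0.04·T))
vols = (17.9 + 14.695)·(0.01821 + 0.09011·e^(−0.04·9.1))

2.6345 volumes


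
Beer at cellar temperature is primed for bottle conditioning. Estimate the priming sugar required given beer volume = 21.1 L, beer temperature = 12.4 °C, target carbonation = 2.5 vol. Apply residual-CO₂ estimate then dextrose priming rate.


residual = 14.695·(0.01821 + 0.09011·e^(−0.04·T));  sugar = (target − residual)·4.0·V
residual = 14.695·(0.01821 + 0.09011·e^(−0.04·12.4)) = 1.0740
sugar = (2.5 − 1.0740)·4.0·21.1

120.3576 g


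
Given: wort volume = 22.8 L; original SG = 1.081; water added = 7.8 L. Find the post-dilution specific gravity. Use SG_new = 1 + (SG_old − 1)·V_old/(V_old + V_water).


pts = (1.081 − 1)·1000·22.8/(22.8 + 7.8) = 60.3529
SG_new = 1 + 60.3529/1000

1.0604


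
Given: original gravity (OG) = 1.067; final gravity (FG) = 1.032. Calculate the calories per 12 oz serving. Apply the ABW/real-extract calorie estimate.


ABW = (OG−FG)·131.25·0.79/FG;  °P = 259 − 259/SG (for OG→OE and FG→AE);  RE = 0.1808·OE + 0.8192·AE;  Cal = (6.9·ABW + 4·(RE−0.1))·FG·3.55
ABW = (1.067 − 1.032)·131.25·0.79/1.032 = 3.5165
OE = 259 − 259/1.067 = 16.2634 °P
AE = 259 − 259/1.032 = 8.0310 °P
RE = 0.1808·16.2634 + 0.8192·8.0310 = 9.5194 °P
Cal = (6.9·3.5165 + 4·(9.5194−0.1))·1.032·3.55

226.9298 kcal


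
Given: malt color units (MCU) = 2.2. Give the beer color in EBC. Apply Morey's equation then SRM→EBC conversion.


SRM = 1.4922·MCU^0.6859;  EBC = SRM·1.97
SRM = 1.4922·2.2^0.6859 = 2.5627
EBC = 2.5627·1.97

5.0485 EBC


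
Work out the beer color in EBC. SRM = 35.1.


EBC = SRM · 1.97
EBC = 35.1 · 1.97

69.1470 EBC


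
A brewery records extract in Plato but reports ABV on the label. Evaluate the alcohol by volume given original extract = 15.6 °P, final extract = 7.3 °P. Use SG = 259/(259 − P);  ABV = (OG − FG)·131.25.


OG = 259/(259 − 15.6) = 1.0641
FG = 259/(259 − 7.3) = 1.0290
ABV = (1.0641 − 1.0290)·131.25

4.6055 % ABV
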